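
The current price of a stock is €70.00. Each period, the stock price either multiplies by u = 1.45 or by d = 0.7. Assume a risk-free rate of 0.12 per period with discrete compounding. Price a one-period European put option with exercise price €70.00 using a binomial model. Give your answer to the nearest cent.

€8.25

Risk-neutral probability p = (1 + 0.12 − 0.7)/(1.45 − 0.7) = 0.4200/0.7500 = 0.5600
Terminal stock prices: S_u = 101.5, S_d = 49
Terminal payoffs (K − S): max(-31.5, 0) = 0, max(21, 0) = 21
Node 0 (S = 70): V_0 = 1/1.12·[0.5600·0.0000 + 0.4400·21.0000] = 8.2500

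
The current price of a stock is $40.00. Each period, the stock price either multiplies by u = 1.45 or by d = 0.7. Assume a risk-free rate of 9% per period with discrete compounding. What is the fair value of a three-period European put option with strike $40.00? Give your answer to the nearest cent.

Risk-neutral probability p = (1 + 0.09 − 0.7)/(1.45 − 0.7) = 0.3900/0.7500 = 0.5200
Terminal stock prices: S_uuu = 121.9, S_uud = 58.87, S_udd = 28.42, S_ddd = 13.72
Terminal payoffs (K − S): max(-81.94, 0) = 0, max(-18.87, 0) = 0, max(11.58, 0) = 11.58, max(26.28, 0) = 26.28
Node uu (S = 84.1): V_uu = 1/1.09·[0.5200·0.0000 + 0.4800·0.0000] = 0.0000
Node ud (S = 40.6): V_ud = 1/1.09·[0.5200·0.0000 + 0.4800·11.5800] = 5.0994
Node dd (S = 19.6): V_dd = 1/1.09·[0.5200·11.5800 + 0.4800·26.2800] = 17.0972
Node u (S = 58): V_u = 1/1.09·[0.5200·0.0000 + 0.4800·5.0994] = 2.2456
Node d (S = 28): V_d = 1/1.09·[0.5200·5.0994 + 0.4800·17.0972] = 9.9618
Node 0 (S = 40): V_0 = 1/1.09·[0.5200·2.2456 + 0.4800·9.9618] = 5.4582

$5.46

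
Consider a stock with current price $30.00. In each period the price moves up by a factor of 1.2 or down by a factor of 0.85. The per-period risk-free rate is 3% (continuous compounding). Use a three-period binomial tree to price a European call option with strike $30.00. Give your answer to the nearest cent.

Risk-neutral probability p = (e^0.03 − 0.85)/(1.2 − 0.85) = 0.1805/0.3500 = 0.5156
Terminal stock prices: S_uuu = 51.84, S_uud = 36.72, S_udd = 26.01, S_ddd = 18.42
Terminal payoffs (S − K): max(21.84, 0) = 21.84, max(6.72, 0) = 6.72, max(-3.99, 0) = 0, max(-11.58, 0) = 0
Node uu (S = 43.2): V_uu = e^(−0.03)·[0.5156·21.8400 + 0.4844·6.7200] = 14.0866
Node ud (S = 30.6): V_ud = e^(−0.03)·[0.5156·6.7200 + 0.4844·0.0000] = 3.3623
Node dd (S = 21.67): V_dd = e^(−0.03)·[0.5156·0.0000 + 0.4844·0.0000] = 0.0000
Node u (S = 36): V_u = e^(−0.03)·[0.5156·14.0866 + 0.4844·3.3623] = 8.6288
Node d (S = 25.5): V_d = e^(−0.03)·[0.5156·3.3623 + 0.4844·0.0000] = 1.6823
Node 0 (S = 30): V_0 = e^(−0.03)·[0.5156·8.6288 + 0.4844·1.6823] = 5.1083

$5.11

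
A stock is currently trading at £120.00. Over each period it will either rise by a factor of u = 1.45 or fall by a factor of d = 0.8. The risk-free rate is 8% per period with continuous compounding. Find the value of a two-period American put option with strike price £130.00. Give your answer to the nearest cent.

£17.71

Risk-neutral probability p = (e^0.08 − 0.8)/(1.45 − 0.8) = 0.2833/0.6500 = 0.4358
Terminal stock prices: S_uu = 252.3, S_ud = 139.2, S_dd = 76.8
Terminal payoffs (K − S): max(-122.3, 0) = 0, max(-9.2, 0) = 0, max(53.2, 0) = 53.2
Node u (S = 174): continuation = e^(−0.08)·[0.4358·0.0000 + 0.5642·0.0000] = 0.0000; exercise value = 0.0000 ≤ continuation, so V_u = 0.0000
Node d (S = 96): continuation = e^(−0.08)·[0.4358·0.0000 + 0.5642·53.2000] = 27.7065; exercise value = 34.0000 > continuation, so V_d = 34.0000 (exercise)
Node 0 (S = 120): continuation = e^(−0.08)·[0.4358·0.0000 + 0.5642·34.0000] = 17.7071; exercise value = 10.0000 ≤ continuation, so V_0 = 17.7071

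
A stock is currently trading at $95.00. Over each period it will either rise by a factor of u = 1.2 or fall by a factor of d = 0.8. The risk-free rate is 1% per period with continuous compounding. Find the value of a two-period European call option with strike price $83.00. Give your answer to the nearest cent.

Risk-neutral probability p = (e^0.01 − 0.8)/(1.2 − 0.8) = 0.2101/0.4000 = 0.5251
Terminal stock prices: S_uu = 136.8, S_ud = 91.2, S_dd = 60.8
Terminal payoffs (S − K): max(53.8, 0) = 53.8, max(8.2, 0) = 8.2, max(-22.2, 0) = 0
Node u (S = 114): V_u = e^(−0.01)·[0.5251·53.8000 + 0.4749·8.2000] = 31.8259
Node d (S = 76): V_d = e^(−0.01)·[0.5251·8.2000 + 0.4749·0.0000] = 4.2632
Node 0 (S = 95): V_0 = e^(−0.01)·[0.5251·31.8259 + 0.4749·4.2632] = 18.5506

$18.55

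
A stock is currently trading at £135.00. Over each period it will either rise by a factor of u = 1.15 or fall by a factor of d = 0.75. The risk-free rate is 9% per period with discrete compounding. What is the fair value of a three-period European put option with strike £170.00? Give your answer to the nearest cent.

£13.02

Risk-neutral probability p = (1 + 0.09 − 0.75)/(1.15 − 0.75) = 0.3400/0.4000 = 0.8500
Terminal stock prices: S_uuu = 205.3, S_uud = 133.9, S_udd = 87.33, S_ddd = 56.95
Terminal payoffs (K − S): max(-35.32, 0) = 0, max(36.1, 0) = 36.1, max(82.67, 0) = 82.67, max(113, 0) = 113
Node uu (S = 178.5): V_uu = 1/1.09·[0.8500·0.0000 + 0.1500·36.0969] = 4.9675
Node ud (S = 116.4): V_ud = 1/1.09·[0.8500·36.0969 + 0.1500·82.6719] = 39.5258
Node dd (S = 75.94): V_dd = 1/1.09·[0.8500·82.6719 + 0.1500·113.0469] = 80.0258
Node u (S = 155.2): V_u = 1/1.09·[0.8500·4.9675 + 0.1500·39.5258] = 9.3130
Node d (S = 101.2): V_d = 1/1.09·[0.8500·39.5258 + 0.1500·80.0258] = 41.8356
Node 0 (S = 135): V_0 = 1/1.09·[0.8500·9.3130 + 0.1500·41.8356] = 13.0197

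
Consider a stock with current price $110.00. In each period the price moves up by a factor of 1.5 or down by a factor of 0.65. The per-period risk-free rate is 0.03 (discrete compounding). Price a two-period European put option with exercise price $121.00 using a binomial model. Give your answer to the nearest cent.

Risk-neutral probability p = (1 + 0.03 − 0.65)/(1.5 − 0.65) = 0.3800/0.8500 = 0.4471
Terminal stock prices: S_uu = 247.5, S_ud = 107.2, S_dd = 46.48
Terminal payoffs (K − S): max(-126.5, 0) = 0, max(13.75, 0) = 13.75, max(74.53, 0) = 74.53
Node u (S = 165): V_u = 1/1.03·[0.4471·0.0000 + 0.5529·13.7500] = 7.3815
Node d (S = 71.5): V_d = 1/1.03·[0.4471·13.7500 + 0.5529·74.5250] = 45.9757
Node 0 (S = 110): V_0 = 1/1.03·[0.4471·7.3815 + 0.5529·45.9757] = 27.8853

$27.89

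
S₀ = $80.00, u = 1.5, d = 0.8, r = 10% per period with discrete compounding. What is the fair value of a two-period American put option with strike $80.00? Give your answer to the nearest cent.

Risk-neutral probability p = (1 + 0.1 − 0.8)/(1.5 − 0.8) = 0.3000/0.7000 = 0.4286
Terminal stock prices: S_uu = 180, S_ud = 96, S_dd = 51.2
Terminal payoffs (K − S): max(-100, 0) = 0, max(-16, 0) = 0, max(28.8, 0) = 28.8
Node u (S = 120): continuation = 1/1.1·[0.4286·0.0000 + 0.5714·0.0000] = 0.0000; exercise value = 0.0000 ≤ continuation, so V_u = 0.0000
Node d (S = 64): continuation = 1/1.1·[0.4286·0.0000 + 0.5714·28.8000] = 14.9610; exercise value = 16.0000 > continuation, so V_d = 16.0000 (exercise)
Node 0 (S = 80): continuation = 1/1.1·[0.4286·0.0000 + 0.5714·16.0000] = 8.3117; exercise value = 0.0000 ≤ continuation, so V_0 = 8.3117

$8.31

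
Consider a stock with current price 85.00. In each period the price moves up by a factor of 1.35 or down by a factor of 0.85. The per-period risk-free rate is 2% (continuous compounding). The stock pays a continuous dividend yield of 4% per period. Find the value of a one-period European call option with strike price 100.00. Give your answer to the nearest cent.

3.76

Per-period risk-free factor R = e^0.02 = 1.0202; dividend-adjusted growth = e^(0.02−0.04) = 0.9802.
Risk-neutral probability p = (0.9802 − 0.85)/(1.35 − 0.85) = 0.1302/0.5000 = 0.2604
Terminal stock prices: S_u = 114.8, S_d = 72.25
Terminal payoffs (S − K): max(14.75, 0) = 14.75, max(-27.75, 0) = 0
Node 0 (S = 85): V_0 = e^(−0.02)·[0.2604·14.7500 + 0.7396·0.0000] = 3.7648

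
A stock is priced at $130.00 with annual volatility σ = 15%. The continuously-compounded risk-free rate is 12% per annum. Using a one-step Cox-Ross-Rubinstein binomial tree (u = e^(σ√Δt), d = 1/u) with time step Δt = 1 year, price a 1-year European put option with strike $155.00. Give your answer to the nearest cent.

CRR parameters: u = e^(σ√Δt) = e^(0.15·√1) = 1.1618, d = 1/u = 0.8607
Per-period rate: rΔt = 0.12·1 = 0.12, so R = e^0.12 = 1.1275
Risk-neutral probability p = (e^0.12 − 0.8607)/(1.1618 − 0.8607) = 0.2668/0.3011 = 0.8860
Terminal stock prices: S_u = 151, S_d = 111.9
Terminal payoffs (K − S): max(3.962, 0) = 3.962, max(43.11, 0) = 43.11
Node 0 (S = 130): V_0 = e^(−0.12)·[0.8860·3.9615 + 0.1140·43.1080] = 7.4727

$7.47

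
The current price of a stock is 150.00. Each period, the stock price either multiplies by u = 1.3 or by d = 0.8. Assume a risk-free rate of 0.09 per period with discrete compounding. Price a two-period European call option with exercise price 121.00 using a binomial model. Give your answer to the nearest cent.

Risk-neutral probability p = (1 + 0.09 − 0.8)/(1.3 − 0.8) = 0.2900/0.5000 = 0.5800
Terminal stock prices: S_uu = 253.5, S_ud = 156, S_dd = 96
Terminal payoffs (S − K): max(132.5, 0) = 132.5, max(35, 0) = 35, max(-25, 0) = 0
Node u (S = 195): V_u = 1/1.09·[0.5800·132.5000 + 0.4200·35.0000] = 83.9908
Node d (S = 120): V_d = 1/1.09·[0.5800·35.0000 + 0.4200·0.0000] = 18.6239
Node 0 (S = 150): V_0 = 1/1.09·[0.5800·83.9908 + 0.4200·18.6239] = 51.8685

51.87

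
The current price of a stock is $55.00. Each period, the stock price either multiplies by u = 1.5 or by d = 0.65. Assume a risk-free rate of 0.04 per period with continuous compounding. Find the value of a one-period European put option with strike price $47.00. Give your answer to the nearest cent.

$5.84

Risk-neutral probability p = (e^0.04 − 0.65)/(1.5 − 0.65) = 0.3908/0.8500 = 0.4598
Terminal stock prices: S_u = 82.5, S_d = 35.75
Terminal payoffs (K − S): max(-35.5, 0) = 0, max(11.25, 0) = 11.25
Node 0 (S = 55): V_0 = e^(−0.04)·[0.4598·0.0000 + 0.5402·11.2500] = 5.8392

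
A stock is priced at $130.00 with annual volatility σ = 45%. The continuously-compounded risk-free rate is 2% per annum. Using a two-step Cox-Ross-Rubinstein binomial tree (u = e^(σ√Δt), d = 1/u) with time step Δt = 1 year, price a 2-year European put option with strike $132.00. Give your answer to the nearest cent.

$27.31

CRR parameters: u = e^(σ√Δt) = e^(0.45·√1) = 1.5683, d = 1/u = 0.6376
Per-period rate: rΔt = 0.02·1 = 0.02, so R = e^0.02 = 1.0202
Risk-neutral probability p = (e^0.02 − 0.6376)/(1.5683 − 0.6376) = 0.3826/0.9307 = 0.4111
Terminal stock prices: S_uu = 319.7, S_ud = 130, S_dd = 52.85
Terminal payoffs (K − S): max(-187.7, 0) = 0, max(2, 0) = 2, max(79.15, 0) = 79.15
Node u (S = 203.9): V_u = e^(−0.02)·[0.4111·0.0000 + 0.5889·2.0000] = 1.1545
Node d (S = 82.89): V_d = e^(−0.02)·[0.4111·2.0000 + 0.5889·79.1459] = 46.4946
Node 0 (S = 130): V_0 = e^(−0.02)·[0.4111·1.1545 + 0.5889·46.4946] = 27.3052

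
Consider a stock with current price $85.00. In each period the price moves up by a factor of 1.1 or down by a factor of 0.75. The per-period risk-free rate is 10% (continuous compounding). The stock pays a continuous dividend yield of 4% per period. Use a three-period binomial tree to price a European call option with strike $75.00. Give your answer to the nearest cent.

$20.39

Per-period risk-free factor R = e^0.1 = 1.1052; dividend-adjusted growth = e^(0.1−0.04) = 1.0618.
Risk-neutral probability p = (1.0618 − 0.75)/(1.1 − 0.75) = 0.3118/0.3500 = 0.8910
Terminal stock prices: S_uuu = 113.1, S_uud = 77.14, S_udd = 52.59, S_ddd = 35.86
Terminal payoffs (S − K): max(38.14, 0) = 38.14, max(2.138, 0) = 2.138, max(-22.41, 0) = 0, max(-39.14, 0) = 0
Node uu (S = 102.9): V_uu = e^(−0.1)·[0.8910·38.1350 + 0.1090·2.1375] = 30.9544
Node ud (S = 70.13): V_ud = e^(−0.1)·[0.8910·2.1375 + 0.1090·0.0000] = 1.7232
Node dd (S = 47.81): V_dd = e^(−0.1)·[0.8910·0.0000 + 0.1090·0.0000] = 0.0000
Node u (S = 93.5): V_u = e^(−0.1)·[0.8910·30.9544 + 0.1090·1.7232] = 25.1247
Node d (S = 63.75): V_d = e^(−0.1)·[0.8910·1.7232 + 0.1090·0.0000] = 1.3892
Node 0 (S = 85): V_0 = e^(−0.1)·[0.8910·25.1247 + 0.1090·1.3892] = 20.3920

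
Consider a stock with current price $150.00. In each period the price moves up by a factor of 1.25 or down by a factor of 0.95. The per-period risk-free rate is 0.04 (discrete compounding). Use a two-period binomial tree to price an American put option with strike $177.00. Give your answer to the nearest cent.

Risk-neutral probability p = (1 + 0.04 − 0.95)/(1.25 − 0.95) = 0.0900/0.3000 = 0.3000
Terminal stock prices: S_uu = 234.4, S_ud = 178.1, S_dd = 135.4
Terminal payoffs (K − S): max(-57.38, 0) = 0, max(-1.125, 0) = 0, max(41.62, 0) = 41.62
Node u (S = 187.5): continuation = 1/1.04·[0.3000·0.0000 + 0.7000·0.0000] = 0.0000; exercise value = 0.0000 ≤ continuation, so V_u = 0.0000
Node d (S = 142.5): continuation = 1/1.04·[0.3000·0.0000 + 0.7000·41.6250] = 28.0168; exercise value = 34.5000 > continuation, so V_d = 34.5000 (exercise)
Node 0 (S = 150): continuation = 1/1.04·[0.3000·0.0000 + 0.7000·34.5000] = 23.2212; exercise value = 27.0000 > continuation, so V_0 = 27.0000 (exercise)

$27.00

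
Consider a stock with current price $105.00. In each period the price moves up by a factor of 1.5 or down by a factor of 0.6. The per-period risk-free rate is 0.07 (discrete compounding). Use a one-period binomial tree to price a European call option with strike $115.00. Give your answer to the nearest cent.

$20.74

Risk-neutral probability p = (1 + 0.07 − 0.6)/(1.5 − 0.6) = 0.4700/0.9000 = 0.5222
Terminal stock prices: S_u = 157.5, S_d = 63
Terminal payoffs (S − K): max(42.5, 0) = 42.5, max(-52, 0) = 0
Node 0 (S = 105): V_0 = 1/1.07·[0.5222·42.5000 + 0.4778·0.0000] = 20.7425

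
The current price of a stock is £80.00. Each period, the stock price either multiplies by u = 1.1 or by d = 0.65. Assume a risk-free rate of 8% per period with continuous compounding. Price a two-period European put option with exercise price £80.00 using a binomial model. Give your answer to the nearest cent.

Risk-neutral probability p = (e^0.08 − 0.65)/(1.1 − 0.65) = 0.4333/0.4500 = 0.9629
Terminal stock prices: S_uu = 96.8, S_ud = 57.2, S_dd = 33.8
Terminal payoffs (K − S): max(-16.8, 0) = 0, max(22.8, 0) = 22.8, max(46.2, 0) = 46.2
Node u (S = 88): V_u = e^(−0.08)·[0.9629·0.0000 + 0.0371·22.8000] = 0.7817
Node d (S = 52): V_d = e^(−0.08)·[0.9629·22.8000 + 0.0371·46.2000] = 21.8493
Node 0 (S = 80): V_0 = e^(−0.08)·[0.9629·0.7817 + 0.0371·21.8493] = 1.4439

£1.44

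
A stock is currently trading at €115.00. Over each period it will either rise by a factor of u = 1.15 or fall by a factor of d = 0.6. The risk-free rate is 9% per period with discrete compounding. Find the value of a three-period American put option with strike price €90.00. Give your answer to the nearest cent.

Risk-neutral probability p = (1 + 0.09 − 0.6)/(1.15 − 0.6) = 0.4900/0.5500 = 0.8909
Terminal stock prices: S_uuu = 174.9, S_uud = 91.25, S_udd = 47.61, S_ddd = 24.84
Terminal payoffs (K − S): max(-84.9, 0) = 0, max(-1.252, 0) = 0, max(42.39, 0) = 42.39, max(65.16, 0) = 65.16
Node uu (S = 152.1): continuation = 1/1.09·[0.8909·0.0000 + 0.1091·0.0000] = 0.0000; exercise value = 0.0000 ≤ continuation, so V_uu = 0.0000
Node ud (S = 79.35): continuation = 1/1.09·[0.8909·0.0000 + 0.1091·42.3900] = 4.2425; exercise value = 10.6500 > continuation, so V_ud = 10.6500 (exercise)
Node dd (S = 41.4): continuation = 1/1.09·[0.8909·42.3900 + 0.1091·65.1600] = 41.1688; exercise value = 48.6000 > continuation, so V_dd = 48.6000 (exercise)
Node u (S = 132.2): continuation = 1/1.09·[0.8909·0.0000 + 0.1091·10.6500] = 1.0659; exercise value = 0.0000 ≤ continuation, so V_u = 1.0659
Node d (S = 69): continuation = 1/1.09·[0.8909·10.6500 + 0.1091·48.6000] = 13.5688; exercise value = 21.0000 > continuation, so V_d = 21.0000 (exercise)
Node 0 (S = 115): continuation = 1/1.09·[0.8909·1.0659 + 0.1091·21.0000] = 2.9730; exercise value = 0.0000 ≤ continuation, so V_0 = 2.9730

€2.97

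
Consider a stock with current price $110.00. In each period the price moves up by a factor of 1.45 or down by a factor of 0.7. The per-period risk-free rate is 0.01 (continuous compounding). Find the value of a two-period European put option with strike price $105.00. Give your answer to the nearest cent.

Risk-neutral probability p = (e^0.01 − 0.7)/(1.45 − 0.7) = 0.3101/0.7500 = 0.4134
Terminal stock prices: S_uu = 231.3, S_ud = 111.6, S_dd = 53.9
Terminal payoffs (K − S): max(-126.3, 0) = 0, max(-6.65, 0) = 0, max(51.1, 0) = 51.1
Node u (S = 159.5): V_u = e^(−0.01)·[0.4134·0.0000 + 0.5866·0.0000] = 0.0000
Node d (S = 77): V_d = e^(−0.01)·[0.4134·0.0000 + 0.5866·51.1000] = 29.6770
Node 0 (S = 110): V_0 = e^(−0.01)·[0.4134·0.0000 + 0.5866·29.6770] = 17.2353

$17.24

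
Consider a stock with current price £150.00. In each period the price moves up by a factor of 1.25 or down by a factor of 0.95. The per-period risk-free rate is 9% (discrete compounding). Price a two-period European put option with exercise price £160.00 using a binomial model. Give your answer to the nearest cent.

£5.90

Risk-neutral probability p = (1 + 0.09 − 0.95)/(1.25 − 0.95) = 0.1400/0.3000 = 0.4667
Terminal stock prices: S_uu = 234.4, S_ud = 178.1, S_dd = 135.4
Terminal payoffs (K − S): max(-74.38, 0) = 0, max(-18.12, 0) = 0, max(24.62, 0) = 24.62
Node u (S = 187.5): V_u = 1/1.09·[0.4667·0.0000 + 0.5333·0.0000] = 0.0000
Node d (S = 142.5): V_d = 1/1.09·[0.4667·0.0000 + 0.5333·24.6250] = 12.0489
Node 0 (S = 150): V_0 = 1/1.09·[0.4667·0.0000 + 0.5333·12.0489] = 5.8955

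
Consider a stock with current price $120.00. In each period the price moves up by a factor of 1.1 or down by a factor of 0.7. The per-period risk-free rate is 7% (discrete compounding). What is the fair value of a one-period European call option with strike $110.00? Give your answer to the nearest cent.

Risk-neutral probability p = (1 + 0.07 − 0.7)/(1.1 − 0.7) = 0.3700/0.4000 = 0.9250
Terminal stock prices: S_u = 132, S_d = 84
Terminal payoffs (S − K): max(22, 0) = 22, max(-26, 0) = 0
Node 0 (S = 120): V_0 = 1/1.07·[0.9250·22.0000 + 0.0750·0.0000] = 19.0187

$19.02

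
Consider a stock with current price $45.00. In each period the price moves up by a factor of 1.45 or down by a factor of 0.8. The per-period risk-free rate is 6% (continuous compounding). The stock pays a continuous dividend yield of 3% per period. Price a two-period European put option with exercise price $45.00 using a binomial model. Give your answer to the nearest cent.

$5.99

Per-period risk-free factor R = e^0.06 = 1.0618; dividend-adjusted growth = e^(0.06−0.03) = 1.0305.
Risk-neutral probability p = (1.0305 − 0.8)/(1.45 − 0.8) = 0.2305/0.6500 = 0.3545
Terminal stock prices: S_uu = 94.61, S_ud = 52.2, S_dd = 28.8
Terminal payoffs (K − S): max(-49.61, 0) = 0, max(-7.2, 0) = 0, max(16.2, 0) = 16.2
Node u (S = 65.25): V_u = e^(−0.06)·[0.3545·0.0000 + 0.6455·0.0000] = 0.0000
Node d (S = 36): V_d = e^(−0.06)·[0.3545·0.0000 + 0.6455·16.2000] = 9.8474
Node 0 (S = 45): V_0 = e^(−0.06)·[0.3545·0.0000 + 0.6455·9.8474] = 5.9859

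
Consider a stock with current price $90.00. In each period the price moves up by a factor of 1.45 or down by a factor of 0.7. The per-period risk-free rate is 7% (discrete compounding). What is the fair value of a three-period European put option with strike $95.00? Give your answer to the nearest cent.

Risk-neutral probability p = (1 + 0.07 − 0.7)/(1.45 − 0.7) = 0.3700/0.7500 = 0.4933
Terminal stock prices: S_uuu = 274.4, S_uud = 132.5, S_udd = 63.94, S_ddd = 30.87
Terminal payoffs (K − S): max(-179.4, 0) = 0, max(-37.46, 0) = 0, max(31.06, 0) = 31.06, max(64.13, 0) = 64.13
Node uu (S = 189.2): V_uu = 1/1.07·[0.4933·0.0000 + 0.5067·0.0000] = 0.0000
Node ud (S = 91.35): V_ud = 1/1.07·[0.4933·0.0000 + 0.5067·31.0550] = 14.7052
Node dd (S = 44.1): V_dd = 1/1.07·[0.4933·31.0550 + 0.5067·64.1300] = 44.6850
Node u (S = 130.5): V_u = 1/1.07·[0.4933·0.0000 + 0.5067·14.7052] = 6.9632
Node d (S = 63): V_d = 1/1.07·[0.4933·14.7052 + 0.5067·44.6850] = 27.9392
Node 0 (S = 90): V_0 = 1/1.07·[0.4933·6.9632 + 0.5067·27.9392] = 16.4402

$16.44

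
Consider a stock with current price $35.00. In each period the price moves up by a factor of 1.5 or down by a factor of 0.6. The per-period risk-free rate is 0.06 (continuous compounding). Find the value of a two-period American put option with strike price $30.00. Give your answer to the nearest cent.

Risk-neutral probability p = (e^0.06 − 0.6)/(1.5 − 0.6) = 0.4618/0.9000 = 0.5132
Terminal stock prices: S_uu = 78.75, S_ud = 31.5, S_dd = 12.6
Terminal payoffs (K − S): max(-48.75, 0) = 0, max(-1.5, 0) = 0, max(17.4, 0) = 17.4
Node u (S = 52.5): continuation = e^(−0.06)·[0.5132·0.0000 + 0.4868·0.0000] = 0.0000; exercise value = 0.0000 ≤ continuation, so V_u = 0.0000
Node d (S = 21): continuation = e^(−0.06)·[0.5132·0.0000 + 0.4868·17.4000] = 7.9778; exercise value = 9.0000 > continuation, so V_d = 9.0000 (exercise)
Node 0 (S = 35): continuation = e^(−0.06)·[0.5132·0.0000 + 0.4868·9.0000] = 4.1265; exercise value = 0.0000 ≤ continuation, so V_0 = 4.1265

$4.13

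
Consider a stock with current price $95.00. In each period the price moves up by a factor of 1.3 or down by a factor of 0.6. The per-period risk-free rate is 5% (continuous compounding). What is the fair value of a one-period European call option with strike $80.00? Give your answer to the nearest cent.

$26.68

Risk-neutral probability p = (e^0.05 − 0.6)/(1.3 − 0.6) = 0.4513/0.7000 = 0.6447
Terminal stock prices: S_u = 123.5, S_d = 57
Terminal payoffs (S − K): max(43.5, 0) = 43.5, max(-23, 0) = 0
Node 0 (S = 95): V_0 = e^(−0.05)·[0.6447·43.5000 + 0.3553·0.0000] = 26.6756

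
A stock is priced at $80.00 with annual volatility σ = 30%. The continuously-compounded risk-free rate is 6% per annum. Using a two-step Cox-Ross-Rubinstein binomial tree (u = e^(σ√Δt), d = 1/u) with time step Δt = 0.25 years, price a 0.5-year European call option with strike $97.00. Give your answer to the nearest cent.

CRR parameters: u = e^(σ√Δt) = e^(0.3·√0.25) = 1.1618, d = 1/u = 0.8607
Per-period rate: rΔt = 0.06·0.25 = 0.015, so R = e^0.015 = 1.0151
Risk-neutral probability p = (e^0.015 − 0.8607)/(1.1618 − 0.8607) = 0.1544/0.3011 = 0.5128
Terminal stock prices: S_uu = 108, S_ud = 80, S_dd = 59.27
Terminal payoffs (S − K): max(10.99, 0) = 10.99, max(-17, 0) = 0, max(-37.73, 0) = 0
Node u (S = 92.95): V_u = e^(−0.015)·[0.5128·10.9887 + 0.4872·0.0000] = 5.5507
Node d (S = 68.86): V_d = e^(−0.015)·[0.5128·0.0000 + 0.4872·0.0000] = 0.0000
Node 0 (S = 80): V_0 = e^(−0.015)·[0.5128·5.5507 + 0.4872·0.0000] = 2.8038

$2.80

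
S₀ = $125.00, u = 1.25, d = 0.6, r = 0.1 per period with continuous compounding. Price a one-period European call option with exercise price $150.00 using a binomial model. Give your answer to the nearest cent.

$4.40

Risk-neutral probability p = (e^0.1 − 0.6)/(1.25 − 0.6) = 0.5052/0.6500 = 0.7772
Terminal stock prices: S_u = 156.2, S_d = 75
Terminal payoffs (S − K): max(6.25, 0) = 6.25, max(-75, 0) = 0
Node 0 (S = 125): V_0 = e^(−0.1)·[0.7772·6.2500 + 0.2228·0.0000] = 4.3952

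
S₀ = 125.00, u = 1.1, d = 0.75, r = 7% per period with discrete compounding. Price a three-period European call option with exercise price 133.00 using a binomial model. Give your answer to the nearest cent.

Risk-neutral probability p = (1 + 0.07 − 0.75)/(1.1 − 0.75) = 0.3200/0.3500 = 0.9143
Terminal stock prices: S_uuu = 166.4, S_uud = 113.4, S_udd = 77.34, S_ddd = 52.73
Terminal payoffs (S − K): max(33.38, 0) = 33.38, max(-19.56, 0) = 0, max(-55.66, 0) = 0, max(-80.27, 0) = 0
Node uu (S = 151.3): V_uu = 1/1.07·[0.9143·33.3750 + 0.0857·0.0000] = 28.5180
Node ud (S = 103.1): V_ud = 1/1.07·[0.9143·0.0000 + 0.0857·0.0000] = 0.0000
Node dd (S = 70.31): V_dd = 1/1.07·[0.9143·0.0000 + 0.0857·0.0000] = 0.0000
Node u (S = 137.5): V_u = 1/1.07·[0.9143·28.5180 + 0.0857·0.0000] = 24.3679
Node d (S = 93.75): V_d = 1/1.07·[0.9143·0.0000 + 0.0857·0.0000] = 0.0000
Node 0 (S = 125): V_0 = 1/1.07·[0.9143·24.3679 + 0.0857·0.0000] = 20.8217

20.82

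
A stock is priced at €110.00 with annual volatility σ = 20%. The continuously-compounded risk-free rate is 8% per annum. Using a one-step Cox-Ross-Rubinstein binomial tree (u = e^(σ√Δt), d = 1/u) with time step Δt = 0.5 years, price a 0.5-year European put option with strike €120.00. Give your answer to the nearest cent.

CRR parameters: u = e^(σ√Δt) = e^(0.2·√0.5) = 1.1519, d = 1/u = 0.8681
Per-period rate: rΔt = 0.08·0.5 = 0.04, so R = e^0.04 = 1.0408
Risk-neutral probability p = (e^0.04 − 0.8681)/(1.1519 − 0.8681) = 0.1727/0.2838 = 0.6085
Terminal stock prices: S_u = 126.7, S_d = 95.49
Terminal payoffs (K − S): max(-6.71, 0) = 0, max(24.51, 0) = 24.51
Node 0 (S = 110): V_0 = e^(−0.04)·[0.6085·0.0000 + 0.3915·24.5064] = 9.2178

€9.22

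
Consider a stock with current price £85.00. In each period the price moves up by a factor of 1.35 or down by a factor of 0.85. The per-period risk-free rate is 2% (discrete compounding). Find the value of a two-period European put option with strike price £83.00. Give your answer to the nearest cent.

£9.04

Risk-neutral probability p = (1 + 0.02 − 0.85)/(1.35 − 0.85) = 0.1700/0.5000 = 0.3400
Terminal stock prices: S_uu = 154.9, S_ud = 97.54, S_dd = 61.41
Terminal payoffs (K − S): max(-71.91, 0) = 0, max(-14.54, 0) = 0, max(21.59, 0) = 21.59
Node u (S = 114.8): V_u = 1/1.02·[0.3400·0.0000 + 0.6600·0.0000] = 0.0000
Node d (S = 72.25): V_d = 1/1.02·[0.3400·0.0000 + 0.6600·21.5875] = 13.9684
Node 0 (S = 85): V_0 = 1/1.02·[0.3400·0.0000 + 0.6600·13.9684] = 9.0384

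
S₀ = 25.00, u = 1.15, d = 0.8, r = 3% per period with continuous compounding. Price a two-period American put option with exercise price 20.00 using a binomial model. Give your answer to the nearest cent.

0.44

Risk-neutral probability p = (e^0.03 − 0.8)/(1.15 − 0.8) = 0.2305/0.3500 = 0.6584
Terminal stock prices: S_uu = 33.06, S_ud = 23, S_dd = 16
Terminal payoffs (K − S): max(-13.06, 0) = 0, max(-3, 0) = 0, max(4, 0) = 4
Node u (S = 28.75): continuation = e^(−0.03)·[0.6584·0.0000 + 0.3416·0.0000] = 0.0000; exercise value = 0.0000 ≤ continuation, so V_u = 0.0000
Node d (S = 20): continuation = e^(−0.03)·[0.6584·0.0000 + 0.3416·4.0000] = 1.3259; exercise value = 0.0000 ≤ continuation, so V_d = 1.3259
Node 0 (S = 25): continuation = e^(−0.03)·[0.6584·0.0000 + 0.3416·1.3259] = 0.4395; exercise value = 0.0000 ≤ continuation, so V_0 = 0.4395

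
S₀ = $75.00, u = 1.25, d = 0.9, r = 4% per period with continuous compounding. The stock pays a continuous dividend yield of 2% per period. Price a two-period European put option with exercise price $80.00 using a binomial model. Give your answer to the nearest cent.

$7.66

Per-period risk-free factor R = e^0.04 = 1.0408; dividend-adjusted growth = e^(0.04−0.02) = 1.0202.
Risk-neutral probability p = (1.0202 − 0.9)/(1.25 − 0.9) = 0.1202/0.3500 = 0.3434
Terminal stock prices: S_uu = 117.2, S_ud = 84.38, S_dd = 60.75
Terminal payoffs (K − S): max(-37.19, 0) = 0, max(-4.375, 0) = 0, max(19.25, 0) = 19.25
Node u (S = 93.75): V_u = e^(−0.04)·[0.3434·0.0000 + 0.6566·0.0000] = 0.0000
Node d (S = 67.5): V_d = e^(−0.04)·[0.3434·0.0000 + 0.6566·19.2500] = 12.1433
Node 0 (S = 75): V_0 = e^(−0.04)·[0.3434·0.0000 + 0.6566·12.1433] = 7.6603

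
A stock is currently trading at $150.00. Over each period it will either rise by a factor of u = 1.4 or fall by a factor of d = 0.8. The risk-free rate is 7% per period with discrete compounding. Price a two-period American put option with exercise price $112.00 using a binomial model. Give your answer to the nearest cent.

Risk-neutral probability p = (1 + 0.07 − 0.8)/(1.4 − 0.8) = 0.2700/0.6000 = 0.4500
Terminal stock prices: S_uu = 294, S_ud = 168, S_dd = 96
Terminal payoffs (K − S): max(-182, 0) = 0, max(-56, 0) = 0, max(16, 0) = 16
Node u (S = 210): continuation = 1/1.07·[0.4500·0.0000 + 0.5500·0.0000] = 0.0000; exercise value = 0.0000 ≤ continuation, so V_u = 0.0000
Node d (S = 120): continuation = 1/1.07·[0.4500·0.0000 + 0.5500·16.0000] = 8.2243; exercise value = 0.0000 ≤ continuation, so V_d = 8.2243
Node 0 (S = 150): continuation = 1/1.07·[0.4500·0.0000 + 0.5500·8.2243] = 4.2274; exercise value = 0.0000 ≤ continuation, so V_0 = 4.2274

$4.23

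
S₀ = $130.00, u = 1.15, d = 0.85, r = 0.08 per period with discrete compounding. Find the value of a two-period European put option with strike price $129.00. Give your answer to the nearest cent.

$2.23

Risk-neutral probability p = (1 + 0.08 − 0.85)/(1.15 − 0.85) = 0.2300/0.3000 = 0.7667
Terminal stock prices: S_uu = 171.9, S_ud = 127.1, S_dd = 93.92
Terminal payoffs (K − S): max(-42.92, 0) = 0, max(1.925, 0) = 1.925, max(35.08, 0) = 35.08
Node u (S = 149.5): V_u = 1/1.08·[0.7667·0.0000 + 0.2333·1.9250] = 0.4159
Node d (S = 110.5): V_d = 1/1.08·[0.7667·1.9250 + 0.2333·35.0750] = 8.9444
Node 0 (S = 130): V_0 = 1/1.08·[0.7667·0.4159 + 0.2333·8.9444] = 2.2277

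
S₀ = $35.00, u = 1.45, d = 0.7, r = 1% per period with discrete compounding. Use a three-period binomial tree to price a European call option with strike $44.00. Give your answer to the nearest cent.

$6.49

Risk-neutral probability p = (1 + 0.01 − 0.7)/(1.45 − 0.7) = 0.3100/0.7500 = 0.4133
Terminal stock prices: S_uuu = 106.7, S_uud = 51.51, S_udd = 24.87, S_ddd = 12
Terminal payoffs (S − K): max(62.7, 0) = 62.7, max(7.511, 0) = 7.511, max(-19.13, 0) = 0, max(-32, 0) = 0
Node uu (S = 73.59): V_uu = 1/1.01·[0.4133·62.7019 + 0.5867·7.5113] = 30.0231
Node ud (S = 35.52): V_ud = 1/1.01·[0.4133·7.5113 + 0.5867·0.0000] = 3.0739
Node dd (S = 17.15): V_dd = 1/1.01·[0.4133·0.0000 + 0.5867·0.0000] = 0.0000
Node u (S = 50.75): V_u = 1/1.01·[0.4133·30.0231 + 0.5867·3.0739] = 14.0722
Node d (S = 24.5): V_d = 1/1.01·[0.4133·3.0739 + 0.5867·0.0000] = 1.2580
Node 0 (S = 35): V_0 = 1/1.01·[0.4133·14.0722 + 0.5867·1.2580] = 6.4896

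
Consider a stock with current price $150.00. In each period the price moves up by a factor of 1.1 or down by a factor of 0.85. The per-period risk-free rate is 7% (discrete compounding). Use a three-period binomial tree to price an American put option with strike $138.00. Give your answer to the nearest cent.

Risk-neutral probability p = (1 + 0.07 − 0.85)/(1.1 − 0.85) = 0.2200/0.2500 = 0.8800
Terminal stock prices: S_uuu = 199.7, S_uud = 154.3, S_udd = 119.2, S_ddd = 92.12
Terminal payoffs (K − S): max(-61.65, 0) = 0, max(-16.28, 0) = 0, max(18.79, 0) = 18.79, max(45.88, 0) = 45.88
Node uu (S = 181.5): continuation = 1/1.07·[0.8800·0.0000 + 0.1200·0.0000] = 0.0000; exercise value = 0.0000 ≤ continuation, so V_uu = 0.0000
Node ud (S = 140.2): continuation = 1/1.07·[0.8800·0.0000 + 0.1200·18.7875] = 2.1070; exercise value = 0.0000 ≤ continuation, so V_ud = 2.1070
Node dd (S = 108.4): continuation = 1/1.07·[0.8800·18.7875 + 0.1200·45.8813] = 20.5970; exercise value = 29.6250 > continuation, so V_dd = 29.6250 (exercise)
Node u (S = 165): continuation = 1/1.07·[0.8800·0.0000 + 0.1200·2.1070] = 0.2363; exercise value = 0.0000 ≤ continuation, so V_u = 0.2363
Node d (S = 127.5): continuation = 1/1.07·[0.8800·2.1070 + 0.1200·29.6250] = 5.0553; exercise value = 10.5000 > continuation, so V_d = 10.5000 (exercise)
Node 0 (S = 150): continuation = 1/1.07·[0.8800·0.2363 + 0.1200·10.5000] = 1.3719; exercise value = 0.0000 ≤ continuation, so V_0 = 1.3719

$1.37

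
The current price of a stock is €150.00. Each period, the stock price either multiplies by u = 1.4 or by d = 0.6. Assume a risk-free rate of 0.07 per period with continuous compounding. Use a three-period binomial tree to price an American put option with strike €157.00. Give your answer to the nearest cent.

€32.10

Risk-neutral probability p = (e^0.07 − 0.6)/(1.4 − 0.6) = 0.4725/0.8000 = 0.5906
Terminal stock prices: S_uuu = 411.6, S_uud = 176.4, S_udd = 75.6, S_ddd = 32.4
Terminal payoffs (K − S): max(-254.6, 0) = 0, max(-19.4, 0) = 0, max(81.4, 0) = 81.4, max(124.6, 0) = 124.6
Node uu (S = 294): continuation = e^(−0.07)·[0.5906·0.0000 + 0.4094·0.0000] = 0.0000; exercise value = 0.0000 ≤ continuation, so V_uu = 0.0000
Node ud (S = 126): continuation = e^(−0.07)·[0.5906·0.0000 + 0.4094·81.4000] = 31.0695; exercise value = 31.0000 ≤ continuation, so V_ud = 31.0695
Node dd (S = 54): continuation = e^(−0.07)·[0.5906·81.4000 + 0.4094·124.6000] = 92.3858; exercise value = 103.0000 > continuation, so V_dd = 103.0000 (exercise)
Node u (S = 210): continuation = e^(−0.07)·[0.5906·0.0000 + 0.4094·31.0695] = 11.8589; exercise value = 0.0000 ≤ continuation, so V_u = 11.8589
Node d (S = 90): continuation = e^(−0.07)·[0.5906·31.0695 + 0.4094·103.0000] = 56.4241; exercise value = 67.0000 > continuation, so V_d = 67.0000 (exercise)
Node 0 (S = 150): continuation = e^(−0.07)·[0.5906·11.8589 + 0.4094·67.0000] = 32.1039; exercise value = 7.0000 ≤ continuation, so V_0 = 32.1039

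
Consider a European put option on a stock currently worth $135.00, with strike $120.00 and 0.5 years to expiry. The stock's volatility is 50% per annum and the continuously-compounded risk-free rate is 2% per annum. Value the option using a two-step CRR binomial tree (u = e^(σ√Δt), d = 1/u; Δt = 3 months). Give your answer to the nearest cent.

$11.51

CRR parameters: u = e^(σ√Δt) = e^(0.5·√0.25) = 1.2840, d = 1/u = 0.7788
Per-period rate: rΔt = 0.02·0.25 = 0.005, so R = e^0.005 = 1.0050
Risk-neutral probability p = (e^0.005 − 0.7788)/(1.2840 − 0.7788) = 0.2262/0.5052 = 0.4477
Terminal stock prices: S_uu = 222.6, S_ud = 135, S_dd = 81.88
Terminal payoffs (K − S): max(-102.6, 0) = 0, max(-15, 0) = 0, max(38.12, 0) = 38.12
Node u (S = 173.3): V_u = e^(−0.005)·[0.4477·0.0000 + 0.5523·0.0000] = 0.0000
Node d (S = 105.1): V_d = e^(−0.005)·[0.4477·0.0000 + 0.5523·38.1184] = 20.9461
Node 0 (S = 135): V_0 = e^(−0.005)·[0.4477·0.0000 + 0.5523·20.9461] = 11.5099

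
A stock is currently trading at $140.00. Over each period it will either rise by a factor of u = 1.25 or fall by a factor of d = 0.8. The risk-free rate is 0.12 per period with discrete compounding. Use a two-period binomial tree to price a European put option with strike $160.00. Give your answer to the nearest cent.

Risk-neutral probability p = (1 + 0.12 − 0.8)/(1.25 − 0.8) = 0.3200/0.4500 = 0.7111
Terminal stock prices: S_uu = 218.8, S_ud = 140, S_dd = 89.6
Terminal payoffs (K − S): max(-58.75, 0) = 0, max(20, 0) = 20, max(70.4, 0) = 70.4
Node u (S = 175): V_u = 1/1.12·[0.7111·0.0000 + 0.2889·20.0000] = 5.1587
Node d (S = 112): V_d = 1/1.12·[0.7111·20.0000 + 0.2889·70.4000] = 30.8571
Node 0 (S = 140): V_0 = 1/1.12·[0.7111·5.1587 + 0.2889·30.8571] = 11.2346

$11.23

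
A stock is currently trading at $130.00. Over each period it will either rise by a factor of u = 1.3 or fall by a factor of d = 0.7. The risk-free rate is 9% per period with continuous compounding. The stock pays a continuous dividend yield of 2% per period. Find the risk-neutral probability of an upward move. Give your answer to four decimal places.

Per-period risk-free factor R = e^0.09 = 1.0942; dividend-adjusted growth = e^(0.09−0.02) = 1.0725.
Risk-neutral probability p = (1.0725 − 0.7)/(1.3 − 0.7) = 0.3725/0.6000 = 0.6208

p = 0.6208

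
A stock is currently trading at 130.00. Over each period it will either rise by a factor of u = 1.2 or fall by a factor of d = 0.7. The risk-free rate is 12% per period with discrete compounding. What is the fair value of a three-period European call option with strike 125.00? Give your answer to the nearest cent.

Risk-neutral probability p = (1 + 0.12 − 0.7)/(1.2 − 0.7) = 0.4200/0.5000 = 0.8400
Terminal stock prices: S_uuu = 224.6, S_uud = 131, S_udd = 76.44, S_ddd = 44.59
Terminal payoffs (S − K): max(99.64, 0) = 99.64, max(6.04, 0) = 6.04, max(-48.56, 0) = 0, max(-80.41, 0) = 0
Node uu (S = 187.2): V_uu = 1/1.12·[0.8400·99.6400 + 0.1600·6.0400] = 75.5929
Node ud (S = 109.2): V_ud = 1/1.12·[0.8400·6.0400 + 0.1600·0.0000] = 4.5300
Node dd (S = 63.7): V_dd = 1/1.12·[0.8400·0.0000 + 0.1600·0.0000] = 0.0000
Node u (S = 156): V_u = 1/1.12·[0.8400·75.5929 + 0.1600·4.5300] = 57.3418
Node d (S = 91): V_d = 1/1.12·[0.8400·4.5300 + 0.1600·0.0000] = 3.3975
Node 0 (S = 130): V_0 = 1/1.12·[0.8400·57.3418 + 0.1600·3.3975] = 43.4917

43.49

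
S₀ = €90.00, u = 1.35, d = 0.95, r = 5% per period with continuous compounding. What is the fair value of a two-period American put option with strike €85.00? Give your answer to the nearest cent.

€1.91

Risk-neutral probability p = (e^0.05 − 0.95)/(1.35 − 0.95) = 0.1013/0.4000 = 0.2532
Terminal stock prices: S_uu = 164, S_ud = 115.4, S_dd = 81.22
Terminal payoffs (K − S): max(-79.03, 0) = 0, max(-30.43, 0) = 0, max(3.775, 0) = 3.775
Node u (S = 121.5): continuation = e^(−0.05)·[0.2532·0.0000 + 0.7468·0.0000] = 0.0000; exercise value = 0.0000 ≤ continuation, so V_u = 0.0000
Node d (S = 85.5): continuation = e^(−0.05)·[0.2532·0.0000 + 0.7468·3.7750] = 2.6818; exercise value = 0.0000 ≤ continuation, so V_d = 2.6818
Node 0 (S = 90): continuation = e^(−0.05)·[0.2532·0.0000 + 0.7468·2.6818] = 1.9051; exercise value = 0.0000 ≤ continuation, so V_0 = 1.9051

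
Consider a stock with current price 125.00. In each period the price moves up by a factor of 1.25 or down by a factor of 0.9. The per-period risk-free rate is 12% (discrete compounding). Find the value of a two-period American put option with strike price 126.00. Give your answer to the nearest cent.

4.48

Risk-neutral probability p = (1 + 0.12 − 0.9)/(1.25 − 0.9) = 0.2200/0.3500 = 0.6286
Terminal stock prices: S_uu = 195.3, S_ud = 140.6, S_dd = 101.2
Terminal payoffs (K − S): max(-69.31, 0) = 0, max(-14.62, 0) = 0, max(24.75, 0) = 24.75
Node u (S = 156.2): continuation = 1/1.12·[0.6286·0.0000 + 0.3714·0.0000] = 0.0000; exercise value = 0.0000 ≤ continuation, so V_u = 0.0000
Node d (S = 112.5): continuation = 1/1.12·[0.6286·0.0000 + 0.3714·24.7500] = 8.2079; exercise value = 13.5000 > continuation, so V_d = 13.5000 (exercise)
Node 0 (S = 125): continuation = 1/1.12·[0.6286·0.0000 + 0.3714·13.5000] = 4.4770; exercise value = 1.0000 ≤ continuation, so V_0 = 4.4770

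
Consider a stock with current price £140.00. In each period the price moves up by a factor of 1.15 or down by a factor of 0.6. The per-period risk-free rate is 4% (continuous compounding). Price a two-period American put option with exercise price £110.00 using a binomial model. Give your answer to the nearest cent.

Risk-neutral probability p = (e^0.04 − 0.6)/(1.15 − 0.6) = 0.4408/0.5500 = 0.8015
Terminal stock prices: S_uu = 185.1, S_ud = 96.6, S_dd = 50.4
Terminal payoffs (K − S): max(-75.15, 0) = 0, max(13.4, 0) = 13.4, max(59.6, 0) = 59.6
Node u (S = 161): continuation = e^(−0.04)·[0.8015·0.0000 + 0.1985·13.4000] = 2.5559; exercise value = 0.0000 ≤ continuation, so V_u = 2.5559
Node d (S = 84): continuation = e^(−0.04)·[0.8015·13.4000 + 0.1985·59.6000] = 21.6868; exercise value = 26.0000 > continuation, so V_d = 26.0000 (exercise)
Node 0 (S = 140): continuation = e^(−0.04)·[0.8015·2.5559 + 0.1985·26.0000] = 6.9275; exercise value = 0.0000 ≤ continuation, so V_0 = 6.9275

£6.93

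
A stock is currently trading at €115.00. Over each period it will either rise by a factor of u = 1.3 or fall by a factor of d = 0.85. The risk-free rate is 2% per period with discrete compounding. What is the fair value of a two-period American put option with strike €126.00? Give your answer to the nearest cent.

Risk-neutral probability p = (1 + 0.02 − 0.85)/(1.3 − 0.85) = 0.1700/0.4500 = 0.3778
Terminal stock prices: S_uu = 194.4, S_ud = 127.1, S_dd = 83.09
Terminal payoffs (K − S): max(-68.35, 0) = 0, max(-1.075, 0) = 0, max(42.91, 0) = 42.91
Node u (S = 149.5): continuation = 1/1.02·[0.3778·0.0000 + 0.6222·0.0000] = 0.0000; exercise value = 0.0000 ≤ continuation, so V_u = 0.0000
Node d (S = 97.75): continuation = 1/1.02·[0.3778·0.0000 + 0.6222·42.9125] = 26.1776; exercise value = 28.2500 > continuation, so V_d = 28.2500 (exercise)
Node 0 (S = 115): continuation = 1/1.02·[0.3778·0.0000 + 0.6222·28.2500] = 17.2331; exercise value = 11.0000 ≤ continuation, so V_0 = 17.2331

€17.23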